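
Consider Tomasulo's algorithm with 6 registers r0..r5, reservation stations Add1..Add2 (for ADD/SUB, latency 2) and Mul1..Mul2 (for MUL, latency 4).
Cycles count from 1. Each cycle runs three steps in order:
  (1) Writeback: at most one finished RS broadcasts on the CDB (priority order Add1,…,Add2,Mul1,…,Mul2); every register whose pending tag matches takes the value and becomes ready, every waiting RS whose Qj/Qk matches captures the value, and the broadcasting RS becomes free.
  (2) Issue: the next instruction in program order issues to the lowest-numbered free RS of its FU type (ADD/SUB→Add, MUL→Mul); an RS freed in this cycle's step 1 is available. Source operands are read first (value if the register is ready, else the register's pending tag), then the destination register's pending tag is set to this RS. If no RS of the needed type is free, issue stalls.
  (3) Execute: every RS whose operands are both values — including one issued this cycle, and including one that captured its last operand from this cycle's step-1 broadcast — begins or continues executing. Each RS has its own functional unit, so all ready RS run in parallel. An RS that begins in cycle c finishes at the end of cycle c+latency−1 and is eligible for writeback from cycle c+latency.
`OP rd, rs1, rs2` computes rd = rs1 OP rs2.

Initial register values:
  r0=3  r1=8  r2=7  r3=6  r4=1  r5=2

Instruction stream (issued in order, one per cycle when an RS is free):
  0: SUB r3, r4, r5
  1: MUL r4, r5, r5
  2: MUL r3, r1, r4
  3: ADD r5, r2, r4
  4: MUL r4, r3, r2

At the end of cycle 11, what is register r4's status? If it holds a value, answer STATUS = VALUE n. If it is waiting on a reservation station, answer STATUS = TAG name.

STATUS = TAG Mul1

cycle 1: issue SUB r3<-Add1 // r0:3,r1:8,r2:7,r3:Add1,r4:1,r5:2
cycle 2: issue MUL r4<-Mul1 // r0:3,r1:8,r2:7,r3:Add1,r4:Mul1,r5:2
cycle 3: CDB Add1=-1; issue MUL r3<-Mul2 // r0:3,r1:8,r2:7,r3:Mul2,r4:Mul1,r5:2
cycle 4: issue ADD r5<-Add1 // r0:3,r1:8,r2:7,r3:Mul2,r4:Mul1,r5:Add1
cycle 5: stall // r0:3,r1:8,r2:7,r3:Mul2,r4:Mul1,r5:Add1
cycle 6: CDB Mul1=4; issue MUL r4<-Mul1 // r0:3,r1:8,r2:7,r3:Mul2,r4:Mul1,r5:Add1
cycle 7: - // r0:3,r1:8,r2:7,r3:Mul2,r4:Mul1,r5:Add1
cycle 8: CDB Add1=11 // r0:3,r1:8,r2:7,r3:Mul2,r4:Mul1,r5:11
cycle 9: - // r0:3,r1:8,r2:7,r3:Mul2,r4:Mul1,r5:11
cycle 10: CDB Mul2=32 // r0:3,r1:8,r2:7,r3:32,r4:Mul1,r5:11
cycle 11: - // r0:3,r1:8,r2:7,r3:32,r4:Mul1,r5:11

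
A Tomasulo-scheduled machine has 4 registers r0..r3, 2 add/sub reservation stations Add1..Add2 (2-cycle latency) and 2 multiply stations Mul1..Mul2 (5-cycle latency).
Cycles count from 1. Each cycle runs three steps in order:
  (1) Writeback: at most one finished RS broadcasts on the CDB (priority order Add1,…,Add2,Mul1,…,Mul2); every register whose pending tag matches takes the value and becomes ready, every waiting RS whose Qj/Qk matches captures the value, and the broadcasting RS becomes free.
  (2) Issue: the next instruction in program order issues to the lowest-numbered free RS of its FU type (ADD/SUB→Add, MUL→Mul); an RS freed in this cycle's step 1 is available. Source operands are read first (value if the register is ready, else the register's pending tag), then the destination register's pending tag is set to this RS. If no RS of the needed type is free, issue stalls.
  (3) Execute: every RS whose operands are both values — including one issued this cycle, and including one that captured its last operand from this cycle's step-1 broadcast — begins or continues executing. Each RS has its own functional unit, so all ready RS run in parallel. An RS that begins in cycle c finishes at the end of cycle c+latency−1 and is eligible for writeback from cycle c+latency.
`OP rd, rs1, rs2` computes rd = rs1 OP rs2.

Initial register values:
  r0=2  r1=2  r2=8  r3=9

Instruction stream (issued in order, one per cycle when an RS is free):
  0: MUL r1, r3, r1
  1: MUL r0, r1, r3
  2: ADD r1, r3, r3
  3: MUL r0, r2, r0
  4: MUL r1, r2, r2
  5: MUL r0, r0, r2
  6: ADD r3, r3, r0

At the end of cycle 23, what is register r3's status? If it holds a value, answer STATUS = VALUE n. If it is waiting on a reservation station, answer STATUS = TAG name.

  c1: issue MUL r1<-Mul1  regs: r0:2,r1:Mul1,r2:8,r3:9
  c2: issue MUL r0<-Mul2  regs: r0:Mul2,r1:Mul1,r2:8,r3:9
  c3: issue ADD r1<-Add1  regs: r0:Mul2,r1:Add1,r2:8,r3:9
  c4: stall  regs: r0:Mul2,r1:Add1,r2:8,r3:9
  c5: CDB Add1=18; stall  regs: r0:Mul2,r1:18,r2:8,r3:9
  c6: CDB Mul1=18; issue MUL r0<-Mul1  regs: r0:Mul1,r1:18,r2:8,r3:9
  c7: stall  regs: r0:Mul1,r1:18,r2:8,r3:9
  c8: stall  regs: r0:Mul1,r1:18,r2:8,r3:9
  c9: stall  regs: r0:Mul1,r1:18,r2:8,r3:9
  c10: stall  regs: r0:Mul1,r1:18,r2:8,r3:9
  c11: CDB Mul2=162; issue MUL r1<-Mul2  regs: r0:Mul1,r1:Mul2,r2:8,r3:9
  c12: stall  regs: r0:Mul1,r1:Mul2,r2:8,r3:9
  c13: stall  regs: r0:Mul1,r1:Mul2,r2:8,r3:9
  c14: stall  regs: r0:Mul1,r1:Mul2,r2:8,r3:9
  c15: stall  regs: r0:Mul1,r1:Mul2,r2:8,r3:9
  c16: CDB Mul1=1296; issue MUL r0<-Mul1  regs: r0:Mul1,r1:Mul2,r2:8,r3:9
  c17: CDB Mul2=64; issue ADD r3<-Add1  regs: r0:Mul1,r1:64,r2:8,r3:Add1
  c18: -  regs: r0:Mul1,r1:64,r2:8,r3:Add1
  c19: -  regs: r0:Mul1,r1:64,r2:8,r3:Add1
  c20: -  regs: r0:Mul1,r1:64,r2:8,r3:Add1
  c21: CDB Mul1=10368  regs: r0:10368,r1:64,r2:8,r3:Add1
  c22: -  regs: r0:10368,r1:64,r2:8,r3:Add1
  c23: CDB Add1=10377  regs: r0:10368,r1:64,r2:8,r3:10377

STATUS = VALUE 10377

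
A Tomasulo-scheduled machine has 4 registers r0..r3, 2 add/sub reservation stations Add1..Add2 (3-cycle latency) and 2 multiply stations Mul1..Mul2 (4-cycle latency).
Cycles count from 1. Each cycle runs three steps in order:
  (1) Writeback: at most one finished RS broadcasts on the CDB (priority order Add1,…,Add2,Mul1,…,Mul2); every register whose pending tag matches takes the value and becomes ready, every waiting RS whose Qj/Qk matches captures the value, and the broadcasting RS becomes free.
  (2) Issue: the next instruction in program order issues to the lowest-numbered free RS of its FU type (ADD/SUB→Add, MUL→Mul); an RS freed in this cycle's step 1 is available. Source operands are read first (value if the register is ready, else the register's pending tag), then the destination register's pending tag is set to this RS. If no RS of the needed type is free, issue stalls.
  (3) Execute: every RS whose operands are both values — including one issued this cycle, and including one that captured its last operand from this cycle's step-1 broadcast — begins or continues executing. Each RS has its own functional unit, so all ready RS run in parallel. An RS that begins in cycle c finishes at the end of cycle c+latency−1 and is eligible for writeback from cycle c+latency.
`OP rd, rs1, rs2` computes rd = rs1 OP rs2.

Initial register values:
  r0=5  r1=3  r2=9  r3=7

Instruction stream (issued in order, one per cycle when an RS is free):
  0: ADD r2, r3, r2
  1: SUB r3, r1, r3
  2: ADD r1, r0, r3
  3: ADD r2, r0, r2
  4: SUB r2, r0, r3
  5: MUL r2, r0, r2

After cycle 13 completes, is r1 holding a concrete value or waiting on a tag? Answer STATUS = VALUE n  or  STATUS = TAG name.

  c1: issue ADD r2<-Add1  regs: r0:5,r1:3,r2:Add1,r3:7
  c2: issue SUB r3<-Add2  regs: r0:5,r1:3,r2:Add1,r3:Add2
  c3: stall  regs: r0:5,r1:3,r2:Add1,r3:Add2
  c4: CDB Add1=16; issue ADD r1<-Add1  regs: r0:5,r1:Add1,r2:16,r3:Add2
  c5: CDB Add2=-4; issue ADD r2<-Add2  regs: r0:5,r1:Add1,r2:Add2,r3:-4
  c6: stall  regs: r0:5,r1:Add1,r2:Add2,r3:-4
  c7: stall  regs: r0:5,r1:Add1,r2:Add2,r3:-4
  c8: CDB Add1=1; issue SUB r2<-Add1  regs: r0:5,r1:1,r2:Add1,r3:-4
  c9: CDB Add2=21; issue MUL r2<-Mul1  regs: r0:5,r1:1,r2:Mul1,r3:-4
  c10: -  regs: r0:5,r1:1,r2:Mul1,r3:-4
  c11: CDB Add1=9  regs: r0:5,r1:1,r2:Mul1,r3:-4
  c12: -  regs: r0:5,r1:1,r2:Mul1,r3:-4
  c13: -  regs: r0:5,r1:1,r2:Mul1,r3:-4

STATUS = VALUE 1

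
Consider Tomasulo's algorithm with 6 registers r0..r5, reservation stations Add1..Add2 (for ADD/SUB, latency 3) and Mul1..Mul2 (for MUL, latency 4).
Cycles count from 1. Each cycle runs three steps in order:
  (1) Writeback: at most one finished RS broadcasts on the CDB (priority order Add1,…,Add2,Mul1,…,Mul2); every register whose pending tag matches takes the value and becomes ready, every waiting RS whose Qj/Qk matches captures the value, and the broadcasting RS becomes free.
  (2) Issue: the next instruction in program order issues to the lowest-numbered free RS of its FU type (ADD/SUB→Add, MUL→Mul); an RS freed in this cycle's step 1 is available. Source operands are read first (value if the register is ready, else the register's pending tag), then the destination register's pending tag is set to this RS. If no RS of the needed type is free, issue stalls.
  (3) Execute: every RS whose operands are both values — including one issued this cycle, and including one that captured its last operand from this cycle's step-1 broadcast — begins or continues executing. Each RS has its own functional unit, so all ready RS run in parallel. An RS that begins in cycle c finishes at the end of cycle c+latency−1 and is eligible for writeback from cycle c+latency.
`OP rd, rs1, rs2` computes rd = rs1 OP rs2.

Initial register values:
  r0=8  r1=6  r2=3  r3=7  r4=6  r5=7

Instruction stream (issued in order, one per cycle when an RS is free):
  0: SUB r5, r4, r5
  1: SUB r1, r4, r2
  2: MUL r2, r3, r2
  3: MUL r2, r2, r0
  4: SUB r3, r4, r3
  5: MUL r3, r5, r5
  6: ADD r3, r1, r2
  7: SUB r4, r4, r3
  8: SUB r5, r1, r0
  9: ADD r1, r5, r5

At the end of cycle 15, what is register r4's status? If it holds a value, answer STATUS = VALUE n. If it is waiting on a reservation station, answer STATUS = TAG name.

c1: issue SUB r5<-Add1 | r0:8,r1:6,r2:3,r3:7,r4:6,r5:Add1
c2: issue SUB r1<-Add2 | r0:8,r1:Add2,r2:3,r3:7,r4:6,r5:Add1
c3: issue MUL r2<-Mul1 | r0:8,r1:Add2,r2:Mul1,r3:7,r4:6,r5:Add1
c4: CDB Add1=-1; issue MUL r2<-Mul2 | r0:8,r1:Add2,r2:Mul2,r3:7,r4:6,r5:-1
c5: CDB Add2=3; issue SUB r3<-Add1 | r0:8,r1:3,r2:Mul2,r3:Add1,r4:6,r5:-1
c6: stall | r0:8,r1:3,r2:Mul2,r3:Add1,r4:6,r5:-1
c7: CDB Mul1=21; issue MUL r3<-Mul1 | r0:8,r1:3,r2:Mul2,r3:Mul1,r4:6,r5:-1
c8: CDB Add1=-1; issue ADD r3<-Add1 | r0:8,r1:3,r2:Mul2,r3:Add1,r4:6,r5:-1
c9: issue SUB r4<-Add2 | r0:8,r1:3,r2:Mul2,r3:Add1,r4:Add2,r5:-1
c10: stall | r0:8,r1:3,r2:Mul2,r3:Add1,r4:Add2,r5:-1
c11: CDB Mul1=1; stall | r0:8,r1:3,r2:Mul2,r3:Add1,r4:Add2,r5:-1
c12: CDB Mul2=168; stall | r0:8,r1:3,r2:168,r3:Add1,r4:Add2,r5:-1
c13: stall | r0:8,r1:3,r2:168,r3:Add1,r4:Add2,r5:-1
c14: stall | r0:8,r1:3,r2:168,r3:Add1,r4:Add2,r5:-1
c15: CDB Add1=171; issue SUB r5<-Add1 | r0:8,r1:3,r2:168,r3:171,r4:Add2,r5:Add1

STATUS = TAG Add2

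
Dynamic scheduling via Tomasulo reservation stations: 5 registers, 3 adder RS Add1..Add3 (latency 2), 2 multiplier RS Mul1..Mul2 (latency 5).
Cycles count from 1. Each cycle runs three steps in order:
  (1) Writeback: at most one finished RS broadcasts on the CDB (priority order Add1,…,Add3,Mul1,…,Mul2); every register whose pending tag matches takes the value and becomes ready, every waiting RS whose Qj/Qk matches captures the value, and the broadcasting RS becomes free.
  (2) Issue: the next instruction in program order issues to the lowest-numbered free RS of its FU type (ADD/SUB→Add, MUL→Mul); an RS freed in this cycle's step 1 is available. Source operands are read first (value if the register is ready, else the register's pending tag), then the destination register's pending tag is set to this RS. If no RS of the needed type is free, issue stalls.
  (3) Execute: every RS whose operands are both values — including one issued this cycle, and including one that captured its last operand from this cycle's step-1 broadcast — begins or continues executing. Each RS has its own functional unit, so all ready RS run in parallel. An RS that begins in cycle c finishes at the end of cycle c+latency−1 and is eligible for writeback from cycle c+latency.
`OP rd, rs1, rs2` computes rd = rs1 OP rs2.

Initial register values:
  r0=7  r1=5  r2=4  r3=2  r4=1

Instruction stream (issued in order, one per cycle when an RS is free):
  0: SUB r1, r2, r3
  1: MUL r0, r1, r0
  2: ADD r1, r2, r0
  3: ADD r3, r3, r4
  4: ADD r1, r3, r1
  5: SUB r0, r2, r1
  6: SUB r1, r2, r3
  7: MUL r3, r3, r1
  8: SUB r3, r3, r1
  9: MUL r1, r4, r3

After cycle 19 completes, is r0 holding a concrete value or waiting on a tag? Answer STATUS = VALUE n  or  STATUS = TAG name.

cycle 1: issue SUB r1<-Add1 // r0:7,r1:Add1,r2:4,r3:2,r4:1
cycle 2: issue MUL r0<-Mul1 // r0:Mul1,r1:Add1,r2:4,r3:2,r4:1
cycle 3: CDB Add1=2; issue ADD r1<-Add1 // r0:Mul1,r1:Add1,r2:4,r3:2,r4:1
cycle 4: issue ADD r3<-Add2 // r0:Mul1,r1:Add1,r2:4,r3:Add2,r4:1
cycle 5: issue ADD r1<-Add3 // r0:Mul1,r1:Add3,r2:4,r3:Add2,r4:1
cycle 6: CDB Add2=3; issue SUB r0<-Add2 // r0:Add2,r1:Add3,r2:4,r3:3,r4:1
cycle 7: stall // r0:Add2,r1:Add3,r2:4,r3:3,r4:1
cycle 8: CDB Mul1=14; stall // r0:Add2,r1:Add3,r2:4,r3:3,r4:1
cycle 9: stall // r0:Add2,r1:Add3,r2:4,r3:3,r4:1
cycle 10: CDB Add1=18; issue SUB r1<-Add1 // r0:Add2,r1:Add1,r2:4,r3:3,r4:1
cycle 11: issue MUL r3<-Mul1 // r0:Add2,r1:Add1,r2:4,r3:Mul1,r4:1
cycle 12: CDB Add1=1; issue SUB r3<-Add1 // r0:Add2,r1:1,r2:4,r3:Add1,r4:1
cycle 13: CDB Add3=21; issue MUL r1<-Mul2 // r0:Add2,r1:Mul2,r2:4,r3:Add1,r4:1
cycle 14: - // r0:Add2,r1:Mul2,r2:4,r3:Add1,r4:1
cycle 15: CDB Add2=-17 // r0:-17,r1:Mul2,r2:4,r3:Add1,r4:1
cycle 16: - // r0:-17,r1:Mul2,r2:4,r3:Add1,r4:1
cycle 17: CDB Mul1=3 // r0:-17,r1:Mul2,r2:4,r3:Add1,r4:1
cycle 18: - // r0:-17,r1:Mul2,r2:4,r3:Add1,r4:1
cycle 19: CDB Add1=2 // r0:-17,r1:Mul2,r2:4,r3:2,r4:1

STATUS = VALUE -17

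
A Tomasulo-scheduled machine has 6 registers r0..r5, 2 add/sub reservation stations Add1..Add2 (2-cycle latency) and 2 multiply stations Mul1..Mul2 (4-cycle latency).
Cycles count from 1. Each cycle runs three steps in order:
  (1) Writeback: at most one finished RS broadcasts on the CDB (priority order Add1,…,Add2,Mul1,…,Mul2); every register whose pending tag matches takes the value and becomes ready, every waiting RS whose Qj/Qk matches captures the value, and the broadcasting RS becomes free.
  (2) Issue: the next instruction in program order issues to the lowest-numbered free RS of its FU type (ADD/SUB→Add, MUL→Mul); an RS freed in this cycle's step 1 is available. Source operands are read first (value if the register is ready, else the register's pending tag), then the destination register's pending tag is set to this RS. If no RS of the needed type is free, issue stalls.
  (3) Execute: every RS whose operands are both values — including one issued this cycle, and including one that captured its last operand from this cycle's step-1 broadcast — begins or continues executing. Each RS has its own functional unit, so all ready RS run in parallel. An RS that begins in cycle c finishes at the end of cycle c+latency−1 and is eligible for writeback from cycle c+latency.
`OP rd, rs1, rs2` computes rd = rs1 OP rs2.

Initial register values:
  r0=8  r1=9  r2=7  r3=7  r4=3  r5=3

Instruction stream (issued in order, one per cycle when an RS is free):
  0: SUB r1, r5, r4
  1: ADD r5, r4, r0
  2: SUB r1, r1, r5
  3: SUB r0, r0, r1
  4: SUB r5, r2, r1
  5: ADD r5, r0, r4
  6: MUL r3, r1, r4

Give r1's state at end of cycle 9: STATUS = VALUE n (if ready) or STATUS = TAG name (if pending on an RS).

c1: issue SUB r1<-Add1 | r0:8,r1:Add1,r2:7,r3:7,r4:3,r5:3
c2: issue ADD r5<-Add2 | r0:8,r1:Add1,r2:7,r3:7,r4:3,r5:Add2
c3: CDB Add1=0; issue SUB r1<-Add1 | r0:8,r1:Add1,r2:7,r3:7,r4:3,r5:Add2
c4: CDB Add2=11; issue SUB r0<-Add2 | r0:Add2,r1:Add1,r2:7,r3:7,r4:3,r5:11
c5: stall | r0:Add2,r1:Add1,r2:7,r3:7,r4:3,r5:11
c6: CDB Add1=-11; issue SUB r5<-Add1 | r0:Add2,r1:-11,r2:7,r3:7,r4:3,r5:Add1
c7: stall | r0:Add2,r1:-11,r2:7,r3:7,r4:3,r5:Add1
c8: CDB Add1=18; issue ADD r5<-Add1 | r0:Add2,r1:-11,r2:7,r3:7,r4:3,r5:Add1
c9: CDB Add2=19; issue MUL r3<-Mul1 | r0:19,r1:-11,r2:7,r3:Mul1,r4:3,r5:Add1

STATUS = VALUE -11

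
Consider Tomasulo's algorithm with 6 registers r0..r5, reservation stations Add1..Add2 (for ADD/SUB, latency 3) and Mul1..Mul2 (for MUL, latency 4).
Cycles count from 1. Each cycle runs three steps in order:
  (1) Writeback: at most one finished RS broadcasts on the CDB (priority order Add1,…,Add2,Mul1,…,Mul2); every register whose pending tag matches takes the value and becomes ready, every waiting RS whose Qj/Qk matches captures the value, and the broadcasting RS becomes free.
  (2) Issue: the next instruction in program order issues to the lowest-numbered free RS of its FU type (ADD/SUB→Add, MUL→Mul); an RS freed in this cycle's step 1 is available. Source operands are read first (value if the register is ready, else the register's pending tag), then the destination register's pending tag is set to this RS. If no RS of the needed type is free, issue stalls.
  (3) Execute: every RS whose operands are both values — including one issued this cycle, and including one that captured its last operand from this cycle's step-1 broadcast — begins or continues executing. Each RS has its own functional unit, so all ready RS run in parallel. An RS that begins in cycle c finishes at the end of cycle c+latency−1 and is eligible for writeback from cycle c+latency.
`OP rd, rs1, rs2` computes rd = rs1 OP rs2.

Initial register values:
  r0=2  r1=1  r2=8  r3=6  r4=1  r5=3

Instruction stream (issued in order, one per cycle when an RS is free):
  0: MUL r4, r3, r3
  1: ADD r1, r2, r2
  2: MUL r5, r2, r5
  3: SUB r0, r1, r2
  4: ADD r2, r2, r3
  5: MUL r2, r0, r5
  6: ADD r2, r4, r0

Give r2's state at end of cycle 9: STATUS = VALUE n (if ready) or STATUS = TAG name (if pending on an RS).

STATUS = TAG Add1

cycle 1: issue MUL r4<-Mul1 // r0:2,r1:1,r2:8,r3:6,r4:Mul1,r5:3
cycle 2: issue ADD r1<-Add1 // r0:2,r1:Add1,r2:8,r3:6,r4:Mul1,r5:3
cycle 3: issue MUL r5<-Mul2 // r0:2,r1:Add1,r2:8,r3:6,r4:Mul1,r5:Mul2
cycle 4: issue SUB r0<-Add2 // r0:Add2,r1:Add1,r2:8,r3:6,r4:Mul1,r5:Mul2
cycle 5: CDB Add1=16; issue ADD r2<-Add1 // r0:Add2,r1:16,r2:Add1,r3:6,r4:Mul1,r5:Mul2
cycle 6: CDB Mul1=36; issue MUL r2<-Mul1 // r0:Add2,r1:16,r2:Mul1,r3:6,r4:36,r5:Mul2
cycle 7: CDB Mul2=24; stall // r0:Add2,r1:16,r2:Mul1,r3:6,r4:36,r5:24
cycle 8: CDB Add1=14; issue ADD r2<-Add1 // r0:Add2,r1:16,r2:Add1,r3:6,r4:36,r5:24
cycle 9: CDB Add2=8 // r0:8,r1:16,r2:Add1,r3:6,r4:36,r5:24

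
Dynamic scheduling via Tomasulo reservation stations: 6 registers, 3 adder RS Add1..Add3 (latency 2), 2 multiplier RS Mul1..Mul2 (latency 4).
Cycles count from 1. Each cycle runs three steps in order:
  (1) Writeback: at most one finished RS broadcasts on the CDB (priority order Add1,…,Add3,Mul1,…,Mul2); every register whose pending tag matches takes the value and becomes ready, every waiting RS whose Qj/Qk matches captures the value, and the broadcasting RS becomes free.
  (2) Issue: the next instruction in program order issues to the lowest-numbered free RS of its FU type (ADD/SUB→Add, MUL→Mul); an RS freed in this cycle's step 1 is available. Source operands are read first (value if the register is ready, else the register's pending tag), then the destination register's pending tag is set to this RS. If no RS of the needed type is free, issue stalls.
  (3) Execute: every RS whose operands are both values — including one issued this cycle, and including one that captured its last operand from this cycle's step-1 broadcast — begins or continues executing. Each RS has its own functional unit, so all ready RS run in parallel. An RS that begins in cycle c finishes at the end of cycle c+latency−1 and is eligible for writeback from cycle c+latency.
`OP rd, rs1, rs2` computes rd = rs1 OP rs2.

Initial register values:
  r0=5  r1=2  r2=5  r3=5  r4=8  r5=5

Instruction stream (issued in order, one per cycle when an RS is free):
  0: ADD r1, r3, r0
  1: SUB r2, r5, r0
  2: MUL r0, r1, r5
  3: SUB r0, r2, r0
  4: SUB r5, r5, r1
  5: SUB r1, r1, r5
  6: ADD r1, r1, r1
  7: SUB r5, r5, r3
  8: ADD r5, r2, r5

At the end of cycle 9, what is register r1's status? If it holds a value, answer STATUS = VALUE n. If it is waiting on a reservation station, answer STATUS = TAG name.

STATUS = TAG Add2

cycle 1: issue ADD r1<-Add1 // r0:5,r1:Add1,r2:5,r3:5,r4:8,r5:5
cycle 2: issue SUB r2<-Add2 // r0:5,r1:Add1,r2:Add2,r3:5,r4:8,r5:5
cycle 3: CDB Add1=10; issue MUL r0<-Mul1 // r0:Mul1,r1:10,r2:Add2,r3:5,r4:8,r5:5
cycle 4: CDB Add2=0; issue SUB r0<-Add1 // r0:Add1,r1:10,r2:0,r3:5,r4:8,r5:5
cycle 5: issue SUB r5<-Add2 // r0:Add1,r1:10,r2:0,r3:5,r4:8,r5:Add2
cycle 6: issue SUB r1<-Add3 // r0:Add1,r1:Add3,r2:0,r3:5,r4:8,r5:Add2
cycle 7: CDB Add2=-5; issue ADD r1<-Add2 // r0:Add1,r1:Add2,r2:0,r3:5,r4:8,r5:-5
cycle 8: CDB Mul1=50; stall // r0:Add1,r1:Add2,r2:0,r3:5,r4:8,r5:-5
cycle 9: CDB Add3=15; issue SUB r5<-Add3 // r0:Add1,r1:Add2,r2:0,r3:5,r4:8,r5:Add3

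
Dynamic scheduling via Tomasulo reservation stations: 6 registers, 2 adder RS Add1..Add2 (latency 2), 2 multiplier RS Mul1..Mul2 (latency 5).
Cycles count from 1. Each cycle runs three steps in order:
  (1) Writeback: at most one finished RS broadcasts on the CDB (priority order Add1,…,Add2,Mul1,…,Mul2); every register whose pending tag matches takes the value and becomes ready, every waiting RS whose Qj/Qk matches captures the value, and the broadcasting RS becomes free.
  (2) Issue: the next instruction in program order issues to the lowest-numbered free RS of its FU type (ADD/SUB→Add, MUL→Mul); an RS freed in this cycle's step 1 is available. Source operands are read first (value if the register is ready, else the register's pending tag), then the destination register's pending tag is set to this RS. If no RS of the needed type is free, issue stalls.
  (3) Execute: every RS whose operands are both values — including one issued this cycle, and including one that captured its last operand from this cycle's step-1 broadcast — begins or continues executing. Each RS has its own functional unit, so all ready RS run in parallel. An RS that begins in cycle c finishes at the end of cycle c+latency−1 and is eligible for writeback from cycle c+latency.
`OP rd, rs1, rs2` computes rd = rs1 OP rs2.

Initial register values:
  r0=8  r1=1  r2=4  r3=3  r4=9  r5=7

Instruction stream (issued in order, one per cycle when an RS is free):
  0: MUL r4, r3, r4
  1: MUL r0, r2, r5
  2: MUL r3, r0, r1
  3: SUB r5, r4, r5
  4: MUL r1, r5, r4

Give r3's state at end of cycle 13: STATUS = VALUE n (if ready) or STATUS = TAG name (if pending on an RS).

  c1: issue MUL r4<-Mul1  regs: r0:8,r1:1,r2:4,r3:3,r4:Mul1,r5:7
  c2: issue MUL r0<-Mul2  regs: r0:Mul2,r1:1,r2:4,r3:3,r4:Mul1,r5:7
  c3: stall  regs: r0:Mul2,r1:1,r2:4,r3:3,r4:Mul1,r5:7
  c4: stall  regs: r0:Mul2,r1:1,r2:4,r3:3,r4:Mul1,r5:7
  c5: stall  regs: r0:Mul2,r1:1,r2:4,r3:3,r4:Mul1,r5:7
  c6: CDB Mul1=27; issue MUL r3<-Mul1  regs: r0:Mul2,r1:1,r2:4,r3:Mul1,r4:27,r5:7
  c7: CDB Mul2=28; issue SUB r5<-Add1  regs: r0:28,r1:1,r2:4,r3:Mul1,r4:27,r5:Add1
  c8: issue MUL r1<-Mul2  regs: r0:28,r1:Mul2,r2:4,r3:Mul1,r4:27,r5:Add1
  c9: CDB Add1=20  regs: r0:28,r1:Mul2,r2:4,r3:Mul1,r4:27,r5:20
  c10: -  regs: r0:28,r1:Mul2,r2:4,r3:Mul1,r4:27,r5:20
  c11: -  regs: r0:28,r1:Mul2,r2:4,r3:Mul1,r4:27,r5:20
  c12: CDB Mul1=28  regs: r0:28,r1:Mul2,r2:4,r3:28,r4:27,r5:20
  c13: -  regs: r0:28,r1:Mul2,r2:4,r3:28,r4:27,r5:20

STATUS = VALUE 28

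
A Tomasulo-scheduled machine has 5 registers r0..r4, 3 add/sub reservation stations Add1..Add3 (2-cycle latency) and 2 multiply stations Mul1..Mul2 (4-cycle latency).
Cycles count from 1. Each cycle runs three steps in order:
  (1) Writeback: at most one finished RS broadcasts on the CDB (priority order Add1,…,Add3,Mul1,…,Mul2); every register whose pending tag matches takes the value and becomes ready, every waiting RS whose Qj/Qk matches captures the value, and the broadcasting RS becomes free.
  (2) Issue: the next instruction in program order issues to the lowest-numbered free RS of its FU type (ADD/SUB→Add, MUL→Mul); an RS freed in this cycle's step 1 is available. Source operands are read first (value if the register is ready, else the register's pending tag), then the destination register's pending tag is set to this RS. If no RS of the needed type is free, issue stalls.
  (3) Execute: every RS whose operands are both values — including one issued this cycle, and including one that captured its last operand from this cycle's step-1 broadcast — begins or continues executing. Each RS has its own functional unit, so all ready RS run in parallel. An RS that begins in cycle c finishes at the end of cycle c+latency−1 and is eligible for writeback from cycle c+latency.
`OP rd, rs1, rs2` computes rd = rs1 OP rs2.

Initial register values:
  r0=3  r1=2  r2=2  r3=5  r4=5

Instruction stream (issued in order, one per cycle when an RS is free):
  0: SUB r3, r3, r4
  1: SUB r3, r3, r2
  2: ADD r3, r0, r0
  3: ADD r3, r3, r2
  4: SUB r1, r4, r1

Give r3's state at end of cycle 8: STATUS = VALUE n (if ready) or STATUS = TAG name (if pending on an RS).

STATUS = VALUE 8

c1: issue SUB r3<-Add1 | r0:3,r1:2,r2:2,r3:Add1,r4:5
c2: issue SUB r3<-Add2 | r0:3,r1:2,r2:2,r3:Add2,r4:5
c3: CDB Add1=0; issue ADD r3<-Add1 | r0:3,r1:2,r2:2,r3:Add1,r4:5
c4: issue ADD r3<-Add3 | r0:3,r1:2,r2:2,r3:Add3,r4:5
c5: CDB Add1=6; issue SUB r1<-Add1 | r0:3,r1:Add1,r2:2,r3:Add3,r4:5
c6: CDB Add2=-2 | r0:3,r1:Add1,r2:2,r3:Add3,r4:5
c7: CDB Add1=3 | r0:3,r1:3,r2:2,r3:Add3,r4:5
c8: CDB Add3=8 | r0:3,r1:3,r2:2,r3:8,r4:5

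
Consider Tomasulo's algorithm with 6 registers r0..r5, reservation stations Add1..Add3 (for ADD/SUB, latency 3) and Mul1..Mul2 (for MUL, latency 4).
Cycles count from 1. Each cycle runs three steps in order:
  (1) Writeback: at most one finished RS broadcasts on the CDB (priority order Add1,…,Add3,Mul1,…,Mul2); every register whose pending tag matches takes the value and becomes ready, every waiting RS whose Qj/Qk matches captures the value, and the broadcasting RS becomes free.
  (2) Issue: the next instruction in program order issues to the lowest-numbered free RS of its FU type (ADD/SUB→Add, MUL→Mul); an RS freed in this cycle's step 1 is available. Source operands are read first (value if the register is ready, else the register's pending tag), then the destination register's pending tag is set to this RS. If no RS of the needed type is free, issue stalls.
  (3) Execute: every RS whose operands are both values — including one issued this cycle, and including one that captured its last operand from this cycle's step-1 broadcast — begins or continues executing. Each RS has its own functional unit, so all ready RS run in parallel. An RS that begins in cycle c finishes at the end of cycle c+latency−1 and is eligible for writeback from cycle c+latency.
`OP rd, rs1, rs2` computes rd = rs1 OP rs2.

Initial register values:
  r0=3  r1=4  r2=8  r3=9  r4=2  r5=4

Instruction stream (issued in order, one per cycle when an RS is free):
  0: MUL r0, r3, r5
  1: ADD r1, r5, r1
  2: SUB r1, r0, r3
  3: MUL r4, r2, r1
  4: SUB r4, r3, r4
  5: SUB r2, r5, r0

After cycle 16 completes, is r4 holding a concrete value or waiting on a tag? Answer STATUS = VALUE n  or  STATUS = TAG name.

c1: issue MUL r0<-Mul1 | r0:Mul1,r1:4,r2:8,r3:9,r4:2,r5:4
c2: issue ADD r1<-Add1 | r0:Mul1,r1:Add1,r2:8,r3:9,r4:2,r5:4
c3: issue SUB r1<-Add2 | r0:Mul1,r1:Add2,r2:8,r3:9,r4:2,r5:4
c4: issue MUL r4<-Mul2 | r0:Mul1,r1:Add2,r2:8,r3:9,r4:Mul2,r5:4
c5: CDB Add1=8; issue SUB r4<-Add1 | r0:Mul1,r1:Add2,r2:8,r3:9,r4:Add1,r5:4
c6: CDB Mul1=36; issue SUB r2<-Add3 | r0:36,r1:Add2,r2:Add3,r3:9,r4:Add1,r5:4
c7: - | r0:36,r1:Add2,r2:Add3,r3:9,r4:Add1,r5:4
c8: - | r0:36,r1:Add2,r2:Add3,r3:9,r4:Add1,r5:4
c9: CDB Add2=27 | r0:36,r1:27,r2:Add3,r3:9,r4:Add1,r5:4
c10: CDB Add3=-32 | r0:36,r1:27,r2:-32,r3:9,r4:Add1,r5:4
c11: - | r0:36,r1:27,r2:-32,r3:9,r4:Add1,r5:4
c12: - | r0:36,r1:27,r2:-32,r3:9,r4:Add1,r5:4
c13: CDB Mul2=216 | r0:36,r1:27,r2:-32,r3:9,r4:Add1,r5:4
c14: - | r0:36,r1:27,r2:-32,r3:9,r4:Add1,r5:4
c15: - | r0:36,r1:27,r2:-32,r3:9,r4:Add1,r5:4
c16: CDB Add1=-207 | r0:36,r1:27,r2:-32,r3:9,r4:-207,r5:4

STATUS = VALUE -207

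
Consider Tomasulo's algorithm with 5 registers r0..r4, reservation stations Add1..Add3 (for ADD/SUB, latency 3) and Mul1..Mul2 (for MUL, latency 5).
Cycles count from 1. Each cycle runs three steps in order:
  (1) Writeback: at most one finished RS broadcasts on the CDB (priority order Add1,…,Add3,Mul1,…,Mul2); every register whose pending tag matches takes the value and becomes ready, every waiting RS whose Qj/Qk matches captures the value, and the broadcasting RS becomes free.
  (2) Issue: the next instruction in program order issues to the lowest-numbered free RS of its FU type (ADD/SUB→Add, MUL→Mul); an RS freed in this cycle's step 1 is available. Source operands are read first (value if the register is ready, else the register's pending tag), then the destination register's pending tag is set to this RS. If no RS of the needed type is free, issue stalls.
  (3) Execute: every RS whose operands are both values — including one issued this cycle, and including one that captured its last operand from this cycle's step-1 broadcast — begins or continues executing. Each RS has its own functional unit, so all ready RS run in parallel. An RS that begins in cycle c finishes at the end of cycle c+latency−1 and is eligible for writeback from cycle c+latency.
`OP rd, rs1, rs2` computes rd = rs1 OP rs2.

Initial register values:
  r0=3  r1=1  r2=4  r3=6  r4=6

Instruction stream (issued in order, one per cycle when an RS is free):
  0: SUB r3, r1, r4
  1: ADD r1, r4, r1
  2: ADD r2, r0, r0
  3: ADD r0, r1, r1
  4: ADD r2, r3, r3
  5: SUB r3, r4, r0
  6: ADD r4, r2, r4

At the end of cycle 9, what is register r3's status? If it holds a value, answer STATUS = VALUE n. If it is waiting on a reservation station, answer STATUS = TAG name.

STATUS = TAG Add3

c1: issue SUB r3<-Add1 | r0:3,r1:1,r2:4,r3:Add1,r4:6
c2: issue ADD r1<-Add2 | r0:3,r1:Add2,r2:4,r3:Add1,r4:6
c3: issue ADD r2<-Add3 | r0:3,r1:Add2,r2:Add3,r3:Add1,r4:6
c4: CDB Add1=-5; issue ADD r0<-Add1 | r0:Add1,r1:Add2,r2:Add3,r3:-5,r4:6
c5: CDB Add2=7; issue ADD r2<-Add2 | r0:Add1,r1:7,r2:Add2,r3:-5,r4:6
c6: CDB Add3=6; issue SUB r3<-Add3 | r0:Add1,r1:7,r2:Add2,r3:Add3,r4:6
c7: stall | r0:Add1,r1:7,r2:Add2,r3:Add3,r4:6
c8: CDB Add1=14; issue ADD r4<-Add1 | r0:14,r1:7,r2:Add2,r3:Add3,r4:Add1
c9: CDB Add2=-10 | r0:14,r1:7,r2:-10,r3:Add3,r4:Add1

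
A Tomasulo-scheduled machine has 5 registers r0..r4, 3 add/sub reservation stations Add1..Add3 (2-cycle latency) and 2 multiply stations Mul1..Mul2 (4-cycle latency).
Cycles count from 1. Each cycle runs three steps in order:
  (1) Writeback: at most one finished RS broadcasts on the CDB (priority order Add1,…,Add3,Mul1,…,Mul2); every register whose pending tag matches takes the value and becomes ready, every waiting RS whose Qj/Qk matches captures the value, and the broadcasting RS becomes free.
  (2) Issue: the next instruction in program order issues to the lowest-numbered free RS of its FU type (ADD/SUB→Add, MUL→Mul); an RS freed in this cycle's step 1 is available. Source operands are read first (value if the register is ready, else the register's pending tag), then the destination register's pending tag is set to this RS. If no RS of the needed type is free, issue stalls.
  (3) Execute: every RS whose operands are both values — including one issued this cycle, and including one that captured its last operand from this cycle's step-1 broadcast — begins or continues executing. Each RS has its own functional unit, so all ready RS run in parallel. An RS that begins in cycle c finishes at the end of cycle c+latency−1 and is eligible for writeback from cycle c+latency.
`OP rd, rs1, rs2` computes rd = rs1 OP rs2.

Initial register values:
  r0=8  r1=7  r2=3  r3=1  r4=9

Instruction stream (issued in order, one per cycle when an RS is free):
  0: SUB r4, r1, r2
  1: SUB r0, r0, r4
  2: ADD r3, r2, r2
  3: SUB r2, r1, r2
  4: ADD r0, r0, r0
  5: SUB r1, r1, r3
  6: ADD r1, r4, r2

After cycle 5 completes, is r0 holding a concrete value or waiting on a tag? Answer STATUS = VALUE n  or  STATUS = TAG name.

c1: issue SUB r4<-Add1 | r0:8,r1:7,r2:3,r3:1,r4:Add1
c2: issue SUB r0<-Add2 | r0:Add2,r1:7,r2:3,r3:1,r4:Add1
c3: CDB Add1=4; issue ADD r3<-Add1 | r0:Add2,r1:7,r2:3,r3:Add1,r4:4
c4: issue SUB r2<-Add3 | r0:Add2,r1:7,r2:Add3,r3:Add1,r4:4
c5: CDB Add1=6; issue ADD r0<-Add1 | r0:Add1,r1:7,r2:Add3,r3:6,r4:4

STATUS = TAG Add1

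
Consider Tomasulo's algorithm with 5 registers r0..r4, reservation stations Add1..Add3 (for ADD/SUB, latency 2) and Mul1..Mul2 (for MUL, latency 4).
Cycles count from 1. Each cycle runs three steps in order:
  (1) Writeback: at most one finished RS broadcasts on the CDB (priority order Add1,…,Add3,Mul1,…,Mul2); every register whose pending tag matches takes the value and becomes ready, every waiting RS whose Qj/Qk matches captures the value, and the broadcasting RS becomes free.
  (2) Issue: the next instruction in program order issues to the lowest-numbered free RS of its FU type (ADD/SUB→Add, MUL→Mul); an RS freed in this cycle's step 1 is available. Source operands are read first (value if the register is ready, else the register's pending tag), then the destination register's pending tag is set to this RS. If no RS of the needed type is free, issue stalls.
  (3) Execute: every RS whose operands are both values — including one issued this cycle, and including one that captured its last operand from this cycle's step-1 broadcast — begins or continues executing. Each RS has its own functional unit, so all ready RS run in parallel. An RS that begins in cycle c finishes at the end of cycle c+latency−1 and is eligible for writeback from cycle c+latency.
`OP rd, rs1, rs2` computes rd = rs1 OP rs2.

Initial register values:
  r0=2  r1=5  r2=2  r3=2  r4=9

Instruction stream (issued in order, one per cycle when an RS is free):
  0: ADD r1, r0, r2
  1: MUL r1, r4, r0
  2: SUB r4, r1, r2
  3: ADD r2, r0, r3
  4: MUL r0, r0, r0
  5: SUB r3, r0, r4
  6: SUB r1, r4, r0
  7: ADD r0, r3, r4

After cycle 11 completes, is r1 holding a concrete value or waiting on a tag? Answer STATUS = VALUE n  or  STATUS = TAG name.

c1: issue ADD r1<-Add1 | r0:2,r1:Add1,r2:2,r3:2,r4:9
c2: issue MUL r1<-Mul1 | r0:2,r1:Mul1,r2:2,r3:2,r4:9
c3: CDB Add1=4; issue SUB r4<-Add1 | r0:2,r1:Mul1,r2:2,r3:2,r4:Add1
c4: issue ADD r2<-Add2 | r0:2,r1:Mul1,r2:Add2,r3:2,r4:Add1
c5: issue MUL r0<-Mul2 | r0:Mul2,r1:Mul1,r2:Add2,r3:2,r4:Add1
c6: CDB Add2=4; issue SUB r3<-Add2 | r0:Mul2,r1:Mul1,r2:4,r3:Add2,r4:Add1
c7: CDB Mul1=18; issue SUB r1<-Add3 | r0:Mul2,r1:Add3,r2:4,r3:Add2,r4:Add1
c8: stall | r0:Mul2,r1:Add3,r2:4,r3:Add2,r4:Add1
c9: CDB Add1=16; issue ADD r0<-Add1 | r0:Add1,r1:Add3,r2:4,r3:Add2,r4:16
c10: CDB Mul2=4 | r0:Add1,r1:Add3,r2:4,r3:Add2,r4:16
c11: - | r0:Add1,r1:Add3,r2:4,r3:Add2,r4:16

STATUS = TAG Add3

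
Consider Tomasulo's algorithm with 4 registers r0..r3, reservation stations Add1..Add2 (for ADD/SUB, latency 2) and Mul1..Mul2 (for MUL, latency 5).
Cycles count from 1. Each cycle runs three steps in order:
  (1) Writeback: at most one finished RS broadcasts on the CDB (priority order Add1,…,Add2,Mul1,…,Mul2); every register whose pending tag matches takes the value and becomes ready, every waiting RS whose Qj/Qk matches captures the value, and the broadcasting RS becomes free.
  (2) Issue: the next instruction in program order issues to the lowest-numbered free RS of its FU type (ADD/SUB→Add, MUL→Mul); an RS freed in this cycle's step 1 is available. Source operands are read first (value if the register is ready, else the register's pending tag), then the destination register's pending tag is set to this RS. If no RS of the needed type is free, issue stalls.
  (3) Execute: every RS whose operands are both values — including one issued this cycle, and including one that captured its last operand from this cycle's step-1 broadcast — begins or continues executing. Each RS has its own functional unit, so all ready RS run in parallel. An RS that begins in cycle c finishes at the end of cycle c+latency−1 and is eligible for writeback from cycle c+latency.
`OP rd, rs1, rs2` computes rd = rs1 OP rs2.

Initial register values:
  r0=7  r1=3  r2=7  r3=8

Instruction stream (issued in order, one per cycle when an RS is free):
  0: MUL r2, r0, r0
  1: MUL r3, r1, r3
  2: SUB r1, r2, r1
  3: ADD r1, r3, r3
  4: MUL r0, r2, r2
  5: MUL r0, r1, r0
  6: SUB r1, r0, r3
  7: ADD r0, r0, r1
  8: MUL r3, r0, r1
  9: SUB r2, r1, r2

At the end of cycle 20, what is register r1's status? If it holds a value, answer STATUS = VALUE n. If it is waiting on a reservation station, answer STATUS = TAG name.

STATUS = VALUE 115224

cycle 1: issue MUL r2<-Mul1 // r0:7,r1:3,r2:Mul1,r3:8
cycle 2: issue MUL r3<-Mul2 // r0:7,r1:3,r2:Mul1,r3:Mul2
cycle 3: issue SUB r1<-Add1 // r0:7,r1:Add1,r2:Mul1,r3:Mul2
cycle 4: issue ADD r1<-Add2 // r0:7,r1:Add2,r2:Mul1,r3:Mul2
cycle 5: stall // r0:7,r1:Add2,r2:Mul1,r3:Mul2
cycle 6: CDB Mul1=49; issue MUL r0<-Mul1 // r0:Mul1,r1:Add2,r2:49,r3:Mul2
cycle 7: CDB Mul2=24; issue MUL r0<-Mul2 // r0:Mul2,r1:Add2,r2:49,r3:24
cycle 8: CDB Add1=46; issue SUB r1<-Add1 // r0:Mul2,r1:Add1,r2:49,r3:24
cycle 9: CDB Add2=48; issue ADD r0<-Add2 // r0:Add2,r1:Add1,r2:49,r3:24
cycle 10: stall // r0:Add2,r1:Add1,r2:49,r3:24
cycle 11: CDB Mul1=2401; issue MUL r3<-Mul1 // r0:Add2,r1:Add1,r2:49,r3:Mul1
cycle 12: stall // r0:Add2,r1:Add1,r2:49,r3:Mul1
cycle 13: stall // r0:Add2,r1:Add1,r2:49,r3:Mul1
cycle 14: stall // r0:Add2,r1:Add1,r2:49,r3:Mul1
cycle 15: stall // r0:Add2,r1:Add1,r2:49,r3:Mul1
cycle 16: CDB Mul2=115248; stall // r0:Add2,r1:Add1,r2:49,r3:Mul1
cycle 17: stall // r0:Add2,r1:Add1,r2:49,r3:Mul1
cycle 18: CDB Add1=115224; issue SUB r2<-Add1 // r0:Add2,r1:115224,r2:Add1,r3:Mul1
cycle 19: - // r0:Add2,r1:115224,r2:Add1,r3:Mul1
cycle 20: CDB Add1=115175 // r0:Add2,r1:115224,r2:115175,r3:Mul1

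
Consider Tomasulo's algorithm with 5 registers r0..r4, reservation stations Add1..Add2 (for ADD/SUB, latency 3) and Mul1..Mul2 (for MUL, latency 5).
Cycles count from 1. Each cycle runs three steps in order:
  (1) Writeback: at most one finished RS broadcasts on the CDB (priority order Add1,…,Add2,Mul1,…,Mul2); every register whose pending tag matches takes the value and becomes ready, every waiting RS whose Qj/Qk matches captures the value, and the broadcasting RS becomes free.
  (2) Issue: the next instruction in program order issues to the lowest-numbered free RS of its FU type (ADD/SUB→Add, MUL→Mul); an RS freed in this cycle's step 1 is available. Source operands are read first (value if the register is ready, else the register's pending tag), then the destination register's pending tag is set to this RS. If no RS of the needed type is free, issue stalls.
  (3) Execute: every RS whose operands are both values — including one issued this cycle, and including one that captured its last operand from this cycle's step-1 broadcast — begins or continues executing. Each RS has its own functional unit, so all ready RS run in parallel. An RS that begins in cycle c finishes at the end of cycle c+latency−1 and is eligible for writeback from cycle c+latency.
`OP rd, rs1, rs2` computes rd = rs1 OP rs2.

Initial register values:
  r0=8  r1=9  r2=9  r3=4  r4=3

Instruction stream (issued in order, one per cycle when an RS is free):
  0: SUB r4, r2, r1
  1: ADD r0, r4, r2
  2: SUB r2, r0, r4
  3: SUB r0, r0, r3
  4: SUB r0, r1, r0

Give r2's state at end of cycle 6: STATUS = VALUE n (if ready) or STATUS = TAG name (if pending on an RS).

STATUS = TAG Add1

  c1: issue SUB r4<-Add1  regs: r0:8,r1:9,r2:9,r3:4,r4:Add1
  c2: issue ADD r0<-Add2  regs: r0:Add2,r1:9,r2:9,r3:4,r4:Add1
  c3: stall  regs: r0:Add2,r1:9,r2:9,r3:4,r4:Add1
  c4: CDB Add1=0; issue SUB r2<-Add1  regs: r0:Add2,r1:9,r2:Add1,r3:4,r4:0
  c5: stall  regs: r0:Add2,r1:9,r2:Add1,r3:4,r4:0
  c6: stall  regs: r0:Add2,r1:9,r2:Add1,r3:4,r4:0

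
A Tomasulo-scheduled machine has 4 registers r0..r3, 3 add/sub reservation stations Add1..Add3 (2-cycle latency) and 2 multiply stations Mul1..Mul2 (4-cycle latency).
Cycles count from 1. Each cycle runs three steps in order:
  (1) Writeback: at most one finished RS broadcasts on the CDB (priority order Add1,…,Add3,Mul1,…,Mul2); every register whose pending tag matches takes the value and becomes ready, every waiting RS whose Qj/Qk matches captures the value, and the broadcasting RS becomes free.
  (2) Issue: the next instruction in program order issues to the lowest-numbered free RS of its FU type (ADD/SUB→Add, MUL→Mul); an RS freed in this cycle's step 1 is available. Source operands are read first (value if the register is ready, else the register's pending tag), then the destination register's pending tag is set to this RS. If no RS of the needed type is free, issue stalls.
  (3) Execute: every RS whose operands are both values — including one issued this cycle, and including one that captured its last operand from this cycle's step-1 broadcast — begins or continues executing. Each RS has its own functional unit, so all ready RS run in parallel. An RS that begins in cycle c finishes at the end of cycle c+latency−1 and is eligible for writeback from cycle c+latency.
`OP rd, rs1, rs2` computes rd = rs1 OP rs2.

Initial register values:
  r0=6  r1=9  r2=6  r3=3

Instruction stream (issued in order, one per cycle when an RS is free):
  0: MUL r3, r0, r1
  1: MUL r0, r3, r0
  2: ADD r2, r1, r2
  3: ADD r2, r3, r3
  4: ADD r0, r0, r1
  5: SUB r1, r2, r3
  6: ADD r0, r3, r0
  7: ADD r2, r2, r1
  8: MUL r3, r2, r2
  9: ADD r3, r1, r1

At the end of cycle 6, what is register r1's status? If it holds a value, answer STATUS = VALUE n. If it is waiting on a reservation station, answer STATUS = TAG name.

STATUS = TAG Add3

cycle 1: issue MUL r3<-Mul1 // r0:6,r1:9,r2:6,r3:Mul1
cycle 2: issue MUL r0<-Mul2 // r0:Mul2,r1:9,r2:6,r3:Mul1
cycle 3: issue ADD r2<-Add1 // r0:Mul2,r1:9,r2:Add1,r3:Mul1
cycle 4: issue ADD r2<-Add2 // r0:Mul2,r1:9,r2:Add2,r3:Mul1
cycle 5: CDB Add1=15; issue ADD r0<-Add1 // r0:Add1,r1:9,r2:Add2,r3:Mul1
cycle 6: CDB Mul1=54; issue SUB r1<-Add3 // r0:Add1,r1:Add3,r2:Add2,r3:54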